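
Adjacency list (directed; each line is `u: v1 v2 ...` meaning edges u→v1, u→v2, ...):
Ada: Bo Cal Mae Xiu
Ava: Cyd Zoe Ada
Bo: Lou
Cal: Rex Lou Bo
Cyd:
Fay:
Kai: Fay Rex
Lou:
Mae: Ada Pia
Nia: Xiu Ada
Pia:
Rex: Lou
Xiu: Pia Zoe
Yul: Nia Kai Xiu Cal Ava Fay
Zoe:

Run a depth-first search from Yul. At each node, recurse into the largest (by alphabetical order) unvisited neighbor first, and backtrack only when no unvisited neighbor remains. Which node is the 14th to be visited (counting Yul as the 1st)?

Visit Yul
Yul → Xiu
Xiu → Zoe
Xiu → Pia
Yul → Nia
Nia → Ada
Ada → Mae
Ada → Cal
Cal → Rex
Rex → Lou
Cal → Bo
Yul → Kai
Kai → Fay
Yul → Ava
Ava → Cyd

Visit order: Yul, Xiu, Zoe, Pia, Nia, Ada, Mae, Cal, Rex, Lou, Bo, Kai, Fay, Ava, Cyd

Ava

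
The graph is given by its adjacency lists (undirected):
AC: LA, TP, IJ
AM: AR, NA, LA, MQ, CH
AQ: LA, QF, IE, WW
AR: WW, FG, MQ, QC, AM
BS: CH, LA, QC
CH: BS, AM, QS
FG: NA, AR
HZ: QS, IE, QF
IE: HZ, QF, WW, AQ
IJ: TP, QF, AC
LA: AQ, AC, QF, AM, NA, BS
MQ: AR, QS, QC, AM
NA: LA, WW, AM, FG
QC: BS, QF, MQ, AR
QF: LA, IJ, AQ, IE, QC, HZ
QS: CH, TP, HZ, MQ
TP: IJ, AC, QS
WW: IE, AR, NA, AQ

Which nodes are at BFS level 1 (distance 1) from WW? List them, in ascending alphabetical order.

AQ, AR, IE, NA

Level 0: WW
Level 1: AQ, AR, IE, NA
Level 2: AM, FG, HZ, LA, MQ, QC, QF
Level 3: AC, BS, CH, IJ, QS
Level 4: TP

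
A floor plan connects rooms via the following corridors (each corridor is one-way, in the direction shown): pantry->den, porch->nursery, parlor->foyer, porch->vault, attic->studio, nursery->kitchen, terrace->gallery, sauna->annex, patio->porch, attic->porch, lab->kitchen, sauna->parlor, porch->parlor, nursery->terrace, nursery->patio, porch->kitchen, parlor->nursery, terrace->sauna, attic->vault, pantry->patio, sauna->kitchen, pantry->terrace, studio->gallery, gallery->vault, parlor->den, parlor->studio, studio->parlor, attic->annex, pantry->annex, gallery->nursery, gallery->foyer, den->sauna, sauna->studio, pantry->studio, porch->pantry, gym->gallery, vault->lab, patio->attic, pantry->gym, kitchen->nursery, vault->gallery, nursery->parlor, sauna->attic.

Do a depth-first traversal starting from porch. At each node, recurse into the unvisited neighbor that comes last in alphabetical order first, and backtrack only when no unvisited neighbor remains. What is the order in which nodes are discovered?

porch -> vault -> lab -> kitchen -> nursery -> terrace -> sauna -> studio -> parlor -> foyer -> den -> gallery -> attic -> annex -> patio -> pantry -> gym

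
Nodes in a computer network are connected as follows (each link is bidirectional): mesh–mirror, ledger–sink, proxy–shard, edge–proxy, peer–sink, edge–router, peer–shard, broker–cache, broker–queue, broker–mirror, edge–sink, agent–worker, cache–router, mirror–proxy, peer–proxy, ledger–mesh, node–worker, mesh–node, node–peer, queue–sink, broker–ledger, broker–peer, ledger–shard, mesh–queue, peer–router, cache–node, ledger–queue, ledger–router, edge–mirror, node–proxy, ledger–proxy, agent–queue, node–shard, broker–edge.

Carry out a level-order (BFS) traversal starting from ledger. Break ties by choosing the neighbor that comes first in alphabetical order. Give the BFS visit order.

ledger, broker, mesh, proxy, queue, router, shard, sink, cache, edge, mirror, peer, node, agent, worker

Visit ledger; enqueue broker, mesh, proxy, queue, router, shard, sink → queue [broker, mesh, proxy, queue, router, shard, sink]
Visit broker; enqueue cache, edge, mirror, peer → queue [mesh, proxy, queue, router, shard, sink, cache, edge, mirror, peer]
Visit mesh; enqueue node → queue [proxy, queue, router, shard, sink, cache, edge, mirror, peer, node]
Visit proxy → queue [queue, router, shard, sink, cache, edge, mirror, peer, node]
Visit queue; enqueue agent → queue [router, shard, sink, cache, edge, mirror, peer, node, agent]
Visit router → queue [shard, sink, cache, edge, mirror, peer, node, agent]
Visit shard → queue [sink, cache, edge, mirror, peer, node, agent]
Visit sink → queue [cache, edge, mirror, peer, node, agent]
Visit cache → queue [edge, mirror, peer, node, agent]
Visit edge → queue [mirror, peer, node, agent]
Visit mirror → queue [peer, node, agent]
Visit peer → queue [node, agent]
Visit node; enqueue worker → queue [agent, worker]
Visit agent → queue [worker]
Visit worker → queue []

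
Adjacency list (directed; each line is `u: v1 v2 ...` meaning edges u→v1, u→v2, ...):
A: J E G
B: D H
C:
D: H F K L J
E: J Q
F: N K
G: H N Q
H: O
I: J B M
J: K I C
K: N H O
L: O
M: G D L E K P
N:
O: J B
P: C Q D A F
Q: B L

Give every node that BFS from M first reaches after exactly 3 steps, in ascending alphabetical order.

Level 0: M
Level 1: D, E, G, K, L, P
Level 2: A, C, F, H, J, N, O, Q
Level 3: B, I

B, I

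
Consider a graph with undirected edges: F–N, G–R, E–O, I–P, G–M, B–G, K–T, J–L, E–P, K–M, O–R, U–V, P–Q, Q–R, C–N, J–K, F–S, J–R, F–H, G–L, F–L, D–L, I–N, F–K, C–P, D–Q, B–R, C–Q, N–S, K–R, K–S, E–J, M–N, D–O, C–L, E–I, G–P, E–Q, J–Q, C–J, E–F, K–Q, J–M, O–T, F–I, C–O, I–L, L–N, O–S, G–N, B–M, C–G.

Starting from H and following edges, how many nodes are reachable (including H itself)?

BFS from H visits: H, F, E, I, K, L, N, S, J, O, P, Q, M, R, T, C, D, G, B
Reachable nodes: 19 of 21 total.

19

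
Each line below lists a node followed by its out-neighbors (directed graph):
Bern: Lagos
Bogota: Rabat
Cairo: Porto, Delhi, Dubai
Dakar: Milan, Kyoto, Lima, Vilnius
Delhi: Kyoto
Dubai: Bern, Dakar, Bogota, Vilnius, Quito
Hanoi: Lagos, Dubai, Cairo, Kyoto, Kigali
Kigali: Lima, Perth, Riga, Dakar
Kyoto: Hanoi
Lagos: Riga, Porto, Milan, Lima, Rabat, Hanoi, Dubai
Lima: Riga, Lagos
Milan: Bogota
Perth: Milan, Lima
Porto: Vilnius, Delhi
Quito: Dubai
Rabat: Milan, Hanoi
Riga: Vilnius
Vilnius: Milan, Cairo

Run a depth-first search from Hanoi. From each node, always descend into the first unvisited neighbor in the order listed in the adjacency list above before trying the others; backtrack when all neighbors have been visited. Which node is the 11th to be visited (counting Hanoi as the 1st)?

Visit Hanoi
Hanoi → Lagos
Lagos → Riga
Riga → Vilnius
Vilnius → Milan
Milan → Bogota
Bogota → Rabat
Vilnius → Cairo
Cairo → Porto
Porto → Delhi
Delhi → Kyoto
Cairo → Dubai
Dubai → Bern
Dubai → Dakar
Dakar → Lima
Dubai → Quito
Hanoi → Kigali
Kigali → Perth

Visit order: Hanoi, Lagos, Riga, Vilnius, Milan, Bogota, Rabat, Cairo, Porto, Delhi, Kyoto, Dubai, Bern, Dakar, Lima, Quito, Kigali, Perth

Kyoto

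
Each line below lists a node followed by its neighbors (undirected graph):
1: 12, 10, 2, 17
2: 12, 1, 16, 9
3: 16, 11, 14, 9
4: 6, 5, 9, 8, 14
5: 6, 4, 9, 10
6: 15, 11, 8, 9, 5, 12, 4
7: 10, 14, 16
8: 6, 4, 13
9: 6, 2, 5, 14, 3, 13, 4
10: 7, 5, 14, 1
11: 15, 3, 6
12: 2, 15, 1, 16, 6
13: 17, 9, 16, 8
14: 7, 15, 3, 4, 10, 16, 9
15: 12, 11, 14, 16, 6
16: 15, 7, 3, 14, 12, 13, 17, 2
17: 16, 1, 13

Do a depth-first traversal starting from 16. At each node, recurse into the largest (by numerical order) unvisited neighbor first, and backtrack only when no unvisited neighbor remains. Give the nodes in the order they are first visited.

Visit 16
16 → 17
17 → 13
13 → 9
9 → 14
14 → 15
15 → 12
12 → 6
6 → 11
11 → 3
6 → 8
8 → 4
4 → 5
5 → 10
10 → 7
10 → 1
1 → 2

16, 17, 13, 9, 14, 15, 12, 6, 11, 3, 8, 4, 5, 10, 7, 1, 2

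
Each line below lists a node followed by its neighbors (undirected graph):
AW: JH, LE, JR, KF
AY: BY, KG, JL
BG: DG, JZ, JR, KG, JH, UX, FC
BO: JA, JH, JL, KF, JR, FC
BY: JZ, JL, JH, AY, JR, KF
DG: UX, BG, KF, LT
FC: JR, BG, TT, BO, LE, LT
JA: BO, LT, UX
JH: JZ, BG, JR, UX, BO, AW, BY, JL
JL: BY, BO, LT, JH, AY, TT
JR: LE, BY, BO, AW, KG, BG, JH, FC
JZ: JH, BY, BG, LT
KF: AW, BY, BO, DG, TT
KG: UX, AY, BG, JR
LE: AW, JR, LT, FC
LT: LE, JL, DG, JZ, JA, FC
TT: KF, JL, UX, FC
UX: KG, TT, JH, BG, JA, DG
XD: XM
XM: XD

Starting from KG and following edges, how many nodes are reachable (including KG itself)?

18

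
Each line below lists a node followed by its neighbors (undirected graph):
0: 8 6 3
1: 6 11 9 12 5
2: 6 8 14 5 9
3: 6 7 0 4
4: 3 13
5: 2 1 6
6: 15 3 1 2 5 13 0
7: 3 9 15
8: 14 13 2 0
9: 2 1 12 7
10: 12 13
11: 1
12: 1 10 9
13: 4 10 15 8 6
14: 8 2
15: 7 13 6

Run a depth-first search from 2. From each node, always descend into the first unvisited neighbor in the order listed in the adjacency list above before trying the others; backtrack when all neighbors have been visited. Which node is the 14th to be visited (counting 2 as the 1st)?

Visit 2
2 → 6
6 → 15
15 → 7
7 → 3
3 → 0
0 → 8
8 → 14
8 → 13
13 → 4
13 → 10
10 → 12
12 → 1
1 → 11
1 → 9
1 → 5

Visit order: 2, 6, 15, 7, 3, 0, 8, 14, 13, 4, 10, 12, 1, 11, 9, 5

11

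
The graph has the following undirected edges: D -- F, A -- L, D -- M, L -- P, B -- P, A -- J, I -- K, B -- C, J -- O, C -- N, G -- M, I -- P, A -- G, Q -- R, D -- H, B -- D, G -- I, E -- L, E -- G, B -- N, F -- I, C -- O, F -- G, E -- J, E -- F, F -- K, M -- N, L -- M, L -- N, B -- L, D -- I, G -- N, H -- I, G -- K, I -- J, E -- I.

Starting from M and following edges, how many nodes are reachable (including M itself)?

BFS from M visits: M, N, L, G, D, C, B, P, E, A, K, I, F, H, O, J
Reachable nodes: 16 of 18 total.

16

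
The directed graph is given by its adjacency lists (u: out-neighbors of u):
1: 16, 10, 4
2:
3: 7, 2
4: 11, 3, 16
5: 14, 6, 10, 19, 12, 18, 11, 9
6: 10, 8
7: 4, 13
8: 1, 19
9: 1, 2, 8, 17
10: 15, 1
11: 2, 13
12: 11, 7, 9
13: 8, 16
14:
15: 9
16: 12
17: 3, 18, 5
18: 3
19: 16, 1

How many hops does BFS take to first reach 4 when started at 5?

3

Level 0: 5
Level 1: 6, 9, 10, 11, 12, 14, 18, 19
Level 2: 1, 2, 3, 7, 8, 13, 15, 16, 17
Level 3: 4
4 first appears at level 3.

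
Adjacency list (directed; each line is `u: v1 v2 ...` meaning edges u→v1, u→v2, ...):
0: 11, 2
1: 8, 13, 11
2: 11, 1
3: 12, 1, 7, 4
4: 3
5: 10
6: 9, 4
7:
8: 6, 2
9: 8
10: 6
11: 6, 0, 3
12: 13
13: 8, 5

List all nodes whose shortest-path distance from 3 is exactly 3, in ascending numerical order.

Level 0: 3
Level 1: 1, 4, 7, 12
Level 2: 8, 11, 13
Level 3: 0, 2, 5, 6
Level 4: 9, 10

0, 2, 5, 6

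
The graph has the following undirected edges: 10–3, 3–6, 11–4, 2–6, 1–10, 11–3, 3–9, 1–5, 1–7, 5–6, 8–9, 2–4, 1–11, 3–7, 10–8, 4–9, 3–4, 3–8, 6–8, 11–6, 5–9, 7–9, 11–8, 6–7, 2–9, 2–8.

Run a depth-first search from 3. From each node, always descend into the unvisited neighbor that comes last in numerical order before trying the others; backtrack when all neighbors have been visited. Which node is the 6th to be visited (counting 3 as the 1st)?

Visit 3
3 → 11
11 → 8
8 → 10
10 → 1
1 → 7
7 → 9
9 → 5
5 → 6
6 → 2
2 → 4

Visit order: 3, 11, 8, 10, 1, 7, 9, 5, 6, 2, 4

7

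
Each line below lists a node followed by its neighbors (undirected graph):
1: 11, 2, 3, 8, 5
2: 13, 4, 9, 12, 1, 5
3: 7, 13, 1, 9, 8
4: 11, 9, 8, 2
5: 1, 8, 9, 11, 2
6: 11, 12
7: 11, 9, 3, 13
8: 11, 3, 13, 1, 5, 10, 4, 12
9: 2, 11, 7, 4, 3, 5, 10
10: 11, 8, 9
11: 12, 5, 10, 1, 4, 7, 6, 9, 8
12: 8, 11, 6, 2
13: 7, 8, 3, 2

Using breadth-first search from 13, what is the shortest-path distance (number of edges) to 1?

2

Level 0: 13
Level 1: 2, 3, 7, 8
Level 2: 1, 4, 5, 9, 10, 11, 12
Level 3: 6
1 first appears at level 2.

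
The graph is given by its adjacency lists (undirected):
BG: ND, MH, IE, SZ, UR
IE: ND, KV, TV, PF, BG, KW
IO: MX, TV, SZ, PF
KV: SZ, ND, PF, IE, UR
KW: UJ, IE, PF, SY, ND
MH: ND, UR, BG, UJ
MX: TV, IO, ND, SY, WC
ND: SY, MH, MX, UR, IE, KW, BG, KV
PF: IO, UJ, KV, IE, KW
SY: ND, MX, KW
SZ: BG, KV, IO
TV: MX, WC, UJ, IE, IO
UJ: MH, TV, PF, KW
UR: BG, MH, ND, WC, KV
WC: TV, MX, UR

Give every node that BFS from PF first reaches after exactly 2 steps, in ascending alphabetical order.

BG, MH, MX, ND, SY, SZ, TV, UR

Level 0: PF
Level 1: IE, IO, KV, KW, UJ
Level 2: BG, MH, MX, ND, SY, SZ, TV, UR
Level 3: WC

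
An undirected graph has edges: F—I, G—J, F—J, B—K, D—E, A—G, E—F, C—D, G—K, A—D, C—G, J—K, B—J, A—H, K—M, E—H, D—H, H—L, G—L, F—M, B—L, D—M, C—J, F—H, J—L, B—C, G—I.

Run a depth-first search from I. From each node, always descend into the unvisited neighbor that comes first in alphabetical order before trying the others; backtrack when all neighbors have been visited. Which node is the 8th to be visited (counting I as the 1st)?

B

Visit I
I → F
F → E
E → D
D → A
A → G
G → C
C → B
B → J
J → K
K → M
J → L
L → H

Visit order: I, F, E, D, A, G, C, B, J, K, M, L, H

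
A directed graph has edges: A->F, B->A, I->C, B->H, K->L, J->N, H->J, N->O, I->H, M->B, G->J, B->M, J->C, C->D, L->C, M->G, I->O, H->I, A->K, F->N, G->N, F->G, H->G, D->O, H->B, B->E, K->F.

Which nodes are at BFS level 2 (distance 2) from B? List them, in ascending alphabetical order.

F, G, I, J, K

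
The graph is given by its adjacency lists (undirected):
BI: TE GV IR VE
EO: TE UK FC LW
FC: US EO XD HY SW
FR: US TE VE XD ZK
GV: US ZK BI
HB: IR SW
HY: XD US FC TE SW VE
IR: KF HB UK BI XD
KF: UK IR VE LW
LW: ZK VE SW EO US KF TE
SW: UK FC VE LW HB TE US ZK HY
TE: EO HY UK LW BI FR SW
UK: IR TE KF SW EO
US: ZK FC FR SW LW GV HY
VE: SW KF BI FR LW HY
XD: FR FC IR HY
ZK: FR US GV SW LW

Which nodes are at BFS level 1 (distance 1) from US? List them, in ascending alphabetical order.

Level 0: US
Level 1: FC, FR, GV, HY, LW, SW, ZK
Level 2: BI, EO, HB, KF, TE, UK, VE, XD
Level 3: IR

FC, FR, GV, HY, LW, SW, ZK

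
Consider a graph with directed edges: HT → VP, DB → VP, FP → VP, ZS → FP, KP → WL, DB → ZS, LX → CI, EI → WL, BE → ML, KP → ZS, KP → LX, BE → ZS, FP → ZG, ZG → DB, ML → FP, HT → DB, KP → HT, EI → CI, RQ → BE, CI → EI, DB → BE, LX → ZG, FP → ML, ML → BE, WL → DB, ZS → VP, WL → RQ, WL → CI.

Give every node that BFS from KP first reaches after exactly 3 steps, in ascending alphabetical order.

Level 0: KP
Level 1: HT, LX, WL, ZS
Level 2: CI, DB, FP, RQ, VP, ZG
Level 3: BE, EI, ML

BE, EI, ML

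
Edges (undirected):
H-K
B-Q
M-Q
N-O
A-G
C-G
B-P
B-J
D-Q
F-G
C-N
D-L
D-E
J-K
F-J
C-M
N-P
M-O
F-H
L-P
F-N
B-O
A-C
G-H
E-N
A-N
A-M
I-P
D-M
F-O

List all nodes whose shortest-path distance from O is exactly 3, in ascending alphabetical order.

Level 0: O
Level 1: B, F, M, N
Level 2: A, C, D, E, G, H, J, P, Q
Level 3: I, K, L

I, K, L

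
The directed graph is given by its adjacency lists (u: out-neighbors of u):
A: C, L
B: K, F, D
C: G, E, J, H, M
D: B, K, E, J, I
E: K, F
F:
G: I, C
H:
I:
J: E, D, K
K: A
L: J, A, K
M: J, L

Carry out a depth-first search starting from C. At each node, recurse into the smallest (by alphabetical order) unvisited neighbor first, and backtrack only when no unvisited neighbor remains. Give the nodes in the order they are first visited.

Visit C
C → E
E → F
E → K
K → A
A → L
L → J
J → D
D → B
D → I
C → G
C → H
C → M

C E F K A L J D B I G H M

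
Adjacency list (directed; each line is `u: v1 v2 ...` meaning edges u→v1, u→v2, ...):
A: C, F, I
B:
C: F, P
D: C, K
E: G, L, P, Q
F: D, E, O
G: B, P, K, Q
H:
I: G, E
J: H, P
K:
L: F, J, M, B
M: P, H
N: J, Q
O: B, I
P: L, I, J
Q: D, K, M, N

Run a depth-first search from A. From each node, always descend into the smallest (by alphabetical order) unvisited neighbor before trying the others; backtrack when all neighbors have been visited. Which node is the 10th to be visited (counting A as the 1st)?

I

Visit A
A → C
C → F
F → D
D → K
F → E
E → G
G → B
G → P
P → I
P → J
J → H
P → L
L → M
G → Q
Q → N
F → O

Visit order: A, C, F, D, K, E, G, B, P, I, J, H, L, M, Q, N, O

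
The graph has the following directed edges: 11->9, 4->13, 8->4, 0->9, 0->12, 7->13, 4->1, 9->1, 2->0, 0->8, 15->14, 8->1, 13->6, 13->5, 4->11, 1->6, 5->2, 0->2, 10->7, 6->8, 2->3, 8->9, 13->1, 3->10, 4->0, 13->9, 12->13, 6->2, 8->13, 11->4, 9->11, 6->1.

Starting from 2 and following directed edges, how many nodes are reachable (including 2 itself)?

14

BFS from 2 visits: 2, 0, 3, 8, 9, 12, 10, 1, 4, 13, 11, 7, 6, 5
Reachable nodes: 14 of 16 total.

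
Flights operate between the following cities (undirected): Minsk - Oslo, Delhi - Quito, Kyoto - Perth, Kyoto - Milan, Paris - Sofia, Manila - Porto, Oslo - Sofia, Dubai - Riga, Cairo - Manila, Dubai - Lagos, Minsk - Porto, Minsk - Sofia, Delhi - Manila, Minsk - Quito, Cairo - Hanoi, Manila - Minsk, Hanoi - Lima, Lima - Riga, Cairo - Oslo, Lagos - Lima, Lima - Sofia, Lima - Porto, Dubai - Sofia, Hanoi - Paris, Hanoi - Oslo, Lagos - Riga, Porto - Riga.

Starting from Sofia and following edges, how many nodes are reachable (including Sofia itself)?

BFS from Sofia visits: Sofia, Dubai, Lima, Minsk, Oslo, Paris, Lagos, Riga, Hanoi, Porto, Manila, Quito, Cairo, Delhi
Reachable nodes: 14 of 17 total.

14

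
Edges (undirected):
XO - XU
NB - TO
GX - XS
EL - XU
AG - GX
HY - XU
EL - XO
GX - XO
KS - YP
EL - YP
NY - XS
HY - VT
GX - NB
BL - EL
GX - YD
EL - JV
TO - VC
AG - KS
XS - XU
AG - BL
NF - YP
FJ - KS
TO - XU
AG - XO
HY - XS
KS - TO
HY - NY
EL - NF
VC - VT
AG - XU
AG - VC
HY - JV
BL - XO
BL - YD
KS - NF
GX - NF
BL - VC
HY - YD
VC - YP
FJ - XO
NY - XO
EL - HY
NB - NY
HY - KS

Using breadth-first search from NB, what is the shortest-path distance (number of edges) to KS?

2

Level 0: NB
Level 1: GX, NY, TO
Level 2: AG, HY, KS, NF, VC, XO, XS, XU, YD
Level 3: BL, EL, FJ, JV, VT, YP
KS first appears at level 2.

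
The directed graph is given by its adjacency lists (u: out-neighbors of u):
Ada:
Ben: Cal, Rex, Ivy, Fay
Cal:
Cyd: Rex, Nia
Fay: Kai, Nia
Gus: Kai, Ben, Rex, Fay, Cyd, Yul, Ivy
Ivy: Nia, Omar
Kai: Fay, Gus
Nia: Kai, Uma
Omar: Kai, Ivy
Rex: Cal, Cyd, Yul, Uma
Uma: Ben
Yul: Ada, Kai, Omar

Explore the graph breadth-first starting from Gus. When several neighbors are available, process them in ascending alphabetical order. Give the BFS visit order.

Visit Gus; enqueue Ben, Cyd, Fay, Ivy, Kai, Rex, Yul → queue [Ben, Cyd, Fay, Ivy, Kai, Rex, Yul]
Visit Ben; enqueue Cal → queue [Cyd, Fay, Ivy, Kai, Rex, Yul, Cal]
Visit Cyd; enqueue Nia → queue [Fay, Ivy, Kai, Rex, Yul, Cal, Nia]
Visit Fay → queue [Ivy, Kai, Rex, Yul, Cal, Nia]
Visit Ivy; enqueue Omar → queue [Kai, Rex, Yul, Cal, Nia, Omar]
Visit Kai → queue [Rex, Yul, Cal, Nia, Omar]
Visit Rex; enqueue Uma → queue [Yul, Cal, Nia, Omar, Uma]
Visit Yul; enqueue Ada → queue [Cal, Nia, Omar, Uma, Ada]
Visit Cal → queue [Nia, Omar, Uma, Ada]
Visit Nia → queue [Omar, Uma, Ada]
Visit Omar → queue [Uma, Ada]
Visit Uma → queue [Ada]
Visit Ada → queue []

Gus, Ben, Cyd, Fay, Ivy, Kai, Rex, Yul, Cal, Nia, Omar, Uma, Ada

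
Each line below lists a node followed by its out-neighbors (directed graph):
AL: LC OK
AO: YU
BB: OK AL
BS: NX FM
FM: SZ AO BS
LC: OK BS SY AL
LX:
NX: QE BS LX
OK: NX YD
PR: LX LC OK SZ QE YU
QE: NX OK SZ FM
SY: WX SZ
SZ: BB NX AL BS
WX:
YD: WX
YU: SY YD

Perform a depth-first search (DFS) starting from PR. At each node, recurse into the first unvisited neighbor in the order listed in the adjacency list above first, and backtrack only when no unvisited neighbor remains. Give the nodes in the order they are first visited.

PR, LX, LC, OK, NX, QE, SZ, BB, AL, BS, FM, AO, YU, SY, WX, YD

Visit PR
PR → LX
PR → LC
LC → OK
OK → NX
NX → QE
QE → SZ
SZ → BB
BB → AL
SZ → BS
BS → FM
FM → AO
AO → YU
YU → SY
SY → WX
YU → YD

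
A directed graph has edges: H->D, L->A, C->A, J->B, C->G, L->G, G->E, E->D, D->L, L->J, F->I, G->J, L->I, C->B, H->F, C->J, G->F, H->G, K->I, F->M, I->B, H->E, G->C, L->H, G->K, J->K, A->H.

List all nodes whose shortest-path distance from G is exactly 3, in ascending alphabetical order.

H, L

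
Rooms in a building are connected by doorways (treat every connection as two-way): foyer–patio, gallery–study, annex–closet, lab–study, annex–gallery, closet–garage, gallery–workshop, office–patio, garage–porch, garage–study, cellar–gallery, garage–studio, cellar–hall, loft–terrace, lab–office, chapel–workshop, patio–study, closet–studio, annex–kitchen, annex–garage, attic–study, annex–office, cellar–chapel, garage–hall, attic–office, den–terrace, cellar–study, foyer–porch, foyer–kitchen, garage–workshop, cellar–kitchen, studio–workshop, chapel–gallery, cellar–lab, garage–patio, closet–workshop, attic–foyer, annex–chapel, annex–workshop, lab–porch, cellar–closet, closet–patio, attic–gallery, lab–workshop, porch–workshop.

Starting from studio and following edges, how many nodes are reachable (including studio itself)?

BFS from studio visits: studio, workshop, garage, closet, porch, lab, gallery, chapel, annex, study, patio, hall, cellar, foyer, office, attic, kitchen
Reachable nodes: 17 of 20 total.

17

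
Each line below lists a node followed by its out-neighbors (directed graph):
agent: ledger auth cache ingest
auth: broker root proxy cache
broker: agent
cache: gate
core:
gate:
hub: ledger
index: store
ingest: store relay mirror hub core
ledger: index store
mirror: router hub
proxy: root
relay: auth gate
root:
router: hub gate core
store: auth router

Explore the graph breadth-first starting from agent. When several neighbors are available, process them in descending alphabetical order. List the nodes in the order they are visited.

Visit agent; enqueue ledger, ingest, cache, auth → queue [ledger, ingest, cache, auth]
Visit ledger; enqueue store, index → queue [ingest, cache, auth, store, index]
Visit ingest; enqueue relay, mirror, hub, core → queue [cache, auth, store, index, relay, mirror, hub, core]
Visit cache; enqueue gate → queue [auth, store, index, relay, mirror, hub, core, gate]
Visit auth; enqueue root, proxy, broker → queue [store, index, relay, mirror, hub, core, gate, root, proxy, broker]
Visit store; enqueue router → queue [index, relay, mirror, hub, core, gate, root, proxy, broker, router]
Visit index → queue [relay, mirror, hub, core, gate, root, proxy, broker, router]
Visit relay → queue [mirror, hub, core, gate, root, proxy, broker, router]
Visit mirror → queue [hub, core, gate, root, proxy, broker, router]
Visit hub → queue [core, gate, root, proxy, broker, router]
Visit core → queue [gate, root, proxy, broker, router]
Visit gate → queue [root, proxy, broker, router]
Visit root → queue [proxy, broker, router]
Visit proxy → queue [broker, router]
Visit broker → queue [router]
Visit router → queue []

agent → ledger → ingest → cache → auth → store → index → relay → mirror → hub → core → gate → root → proxy → broker → router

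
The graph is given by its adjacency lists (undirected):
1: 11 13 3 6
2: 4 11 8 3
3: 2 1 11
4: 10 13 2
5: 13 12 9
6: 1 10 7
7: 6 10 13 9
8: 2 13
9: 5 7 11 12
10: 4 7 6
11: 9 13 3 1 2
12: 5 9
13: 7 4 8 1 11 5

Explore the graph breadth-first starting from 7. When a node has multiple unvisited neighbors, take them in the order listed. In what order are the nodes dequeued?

Visit 7; enqueue 6, 10, 13, 9 → queue [6, 10, 13, 9]
Visit 6; enqueue 1 → queue [10, 13, 9, 1]
Visit 10; enqueue 4 → queue [13, 9, 1, 4]
Visit 13; enqueue 8, 11, 5 → queue [9, 1, 4, 8, 11, 5]
Visit 9; enqueue 12 → queue [1, 4, 8, 11, 5, 12]
Visit 1; enqueue 3 → queue [4, 8, 11, 5, 12, 3]
Visit 4; enqueue 2 → queue [8, 11, 5, 12, 3, 2]
Visit 8 → queue [11, 5, 12, 3, 2]
Visit 11 → queue [5, 12, 3, 2]
Visit 5 → queue [12, 3, 2]
Visit 12 → queue [3, 2]
Visit 3 → queue [2]
Visit 2 → queue []

7 6 10 13 9 1 4 8 11 5 12 3 2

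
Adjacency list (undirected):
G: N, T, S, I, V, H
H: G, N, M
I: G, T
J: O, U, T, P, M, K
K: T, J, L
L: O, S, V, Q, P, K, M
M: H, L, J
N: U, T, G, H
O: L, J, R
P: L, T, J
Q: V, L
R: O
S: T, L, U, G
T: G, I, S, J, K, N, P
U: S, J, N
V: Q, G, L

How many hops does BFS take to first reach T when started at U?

Level 0: U
Level 1: J, N, S
Level 2: G, H, K, L, M, O, P, T
Level 3: I, Q, R, V
T first appears at level 2.

2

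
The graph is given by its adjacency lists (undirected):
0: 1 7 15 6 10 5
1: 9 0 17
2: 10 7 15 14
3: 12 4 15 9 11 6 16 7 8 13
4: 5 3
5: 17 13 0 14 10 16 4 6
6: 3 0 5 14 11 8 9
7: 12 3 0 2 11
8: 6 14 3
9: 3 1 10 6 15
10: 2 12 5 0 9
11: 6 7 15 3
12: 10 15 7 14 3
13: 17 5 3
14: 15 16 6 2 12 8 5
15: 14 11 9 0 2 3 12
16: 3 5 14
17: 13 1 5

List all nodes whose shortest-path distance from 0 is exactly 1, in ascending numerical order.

1, 5, 6, 7, 10, 15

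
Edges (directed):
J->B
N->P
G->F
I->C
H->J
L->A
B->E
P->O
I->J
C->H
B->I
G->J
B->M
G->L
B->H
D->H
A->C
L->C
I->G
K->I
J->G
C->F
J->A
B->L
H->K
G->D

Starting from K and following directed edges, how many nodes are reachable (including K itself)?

BFS from K visits: K, I, C, G, J, F, H, D, L, A, B, E, M
Reachable nodes: 13 of 16 total.

13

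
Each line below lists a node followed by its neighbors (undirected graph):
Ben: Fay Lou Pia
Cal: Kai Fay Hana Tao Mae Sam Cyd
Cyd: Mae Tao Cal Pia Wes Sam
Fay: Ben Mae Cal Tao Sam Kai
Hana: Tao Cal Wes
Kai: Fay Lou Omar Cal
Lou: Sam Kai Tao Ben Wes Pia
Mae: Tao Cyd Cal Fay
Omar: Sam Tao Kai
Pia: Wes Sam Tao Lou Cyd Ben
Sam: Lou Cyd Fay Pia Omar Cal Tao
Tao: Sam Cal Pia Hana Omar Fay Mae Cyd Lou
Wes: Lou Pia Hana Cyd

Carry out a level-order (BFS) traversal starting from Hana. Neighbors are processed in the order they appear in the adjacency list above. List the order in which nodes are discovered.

Visit Hana; enqueue Tao, Cal, Wes → queue [Tao, Cal, Wes]
Visit Tao; enqueue Sam, Pia, Omar, Fay, Mae, Cyd, Lou → queue [Cal, Wes, Sam, Pia, Omar, Fay, Mae, Cyd, Lou]
Visit Cal; enqueue Kai → queue [Wes, Sam, Pia, Omar, Fay, Mae, Cyd, Lou, Kai]
Visit Wes → queue [Sam, Pia, Omar, Fay, Mae, Cyd, Lou, Kai]
Visit Sam → queue [Pia, Omar, Fay, Mae, Cyd, Lou, Kai]
Visit Pia; enqueue Ben → queue [Omar, Fay, Mae, Cyd, Lou, Kai, Ben]
Visit Omar → queue [Fay, Mae, Cyd, Lou, Kai, Ben]
Visit Fay → queue [Mae, Cyd, Lou, Kai, Ben]
Visit Mae → queue [Cyd, Lou, Kai, Ben]
Visit Cyd → queue [Lou, Kai, Ben]
Visit Lou → queue [Kai, Ben]
Visit Kai → queue [Ben]
Visit Ben → queue []

Hana -> Tao -> Cal -> Wes -> Sam -> Pia -> Omar -> Fay -> Mae -> Cyd -> Lou -> Kai -> Ben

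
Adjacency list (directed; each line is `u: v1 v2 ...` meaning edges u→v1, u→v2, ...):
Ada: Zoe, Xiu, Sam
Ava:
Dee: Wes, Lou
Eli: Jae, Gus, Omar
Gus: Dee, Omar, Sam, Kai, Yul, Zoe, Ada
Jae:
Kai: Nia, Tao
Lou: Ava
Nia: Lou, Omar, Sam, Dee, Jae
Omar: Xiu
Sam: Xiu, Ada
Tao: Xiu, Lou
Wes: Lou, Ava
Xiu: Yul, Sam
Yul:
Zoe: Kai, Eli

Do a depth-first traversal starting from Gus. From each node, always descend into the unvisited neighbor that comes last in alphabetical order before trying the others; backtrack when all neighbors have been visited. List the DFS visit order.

Visit Gus
Gus → Zoe
Zoe → Kai
Kai → Tao
Tao → Xiu
Xiu → Yul
Xiu → Sam
Sam → Ada
Tao → Lou
Lou → Ava
Kai → Nia
Nia → Omar
Nia → Jae
Nia → Dee
Dee → Wes
Zoe → Eli

Gus → Zoe → Kai → Tao → Xiu → Yul → Sam → Ada → Lou → Ava → Nia → Omar → Jae → Dee → Wes → Eli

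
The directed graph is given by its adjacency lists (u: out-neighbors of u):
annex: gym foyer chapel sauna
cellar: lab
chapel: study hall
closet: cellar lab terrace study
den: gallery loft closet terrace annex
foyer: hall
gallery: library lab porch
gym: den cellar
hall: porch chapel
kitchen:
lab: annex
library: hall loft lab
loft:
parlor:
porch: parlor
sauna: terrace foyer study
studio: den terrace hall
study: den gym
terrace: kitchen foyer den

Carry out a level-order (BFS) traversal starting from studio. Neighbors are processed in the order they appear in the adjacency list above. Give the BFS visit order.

Visit studio; enqueue den, terrace, hall → queue [den, terrace, hall]
Visit den; enqueue gallery, loft, closet, annex → queue [terrace, hall, gallery, loft, closet, annex]
Visit terrace; enqueue kitchen, foyer → queue [hall, gallery, loft, closet, annex, kitchen, foyer]
Visit hall; enqueue porch, chapel → queue [gallery, loft, closet, annex, kitchen, foyer, porch, chapel]
Visit gallery; enqueue library, lab → queue [loft, closet, annex, kitchen, foyer, porch, chapel, library, lab]
Visit loft → queue [closet, annex, kitchen, foyer, porch, chapel, library, lab]
Visit closet; enqueue cellar, study → queue [annex, kitchen, foyer, porch, chapel, library, lab, cellar, study]
Visit annex; enqueue gym, sauna → queue [kitchen, foyer, porch, chapel, library, lab, cellar, study, gym, sauna]
Visit kitchen → queue [foyer, porch, chapel, library, lab, cellar, study, gym, sauna]
Visit foyer → queue [porch, chapel, library, lab, cellar, study, gym, sauna]
Visit porch; enqueue parlor → queue [chapel, library, lab, cellar, study, gym, sauna, parlor]
Visit chapel → queue [library, lab, cellar, study, gym, sauna, parlor]
Visit library → queue [lab, cellar, study, gym, sauna, parlor]
Visit lab → queue [cellar, study, gym, sauna, parlor]
Visit cellar → queue [study, gym, sauna, parlor]
Visit study → queue [gym, sauna, parlor]
Visit gym → queue [sauna, parlor]
Visit sauna → queue [parlor]
Visit parlor → queue []

studio den terrace hall gallery loft closet annex kitchen foyer porch chapel library lab cellar study gym sauna parlor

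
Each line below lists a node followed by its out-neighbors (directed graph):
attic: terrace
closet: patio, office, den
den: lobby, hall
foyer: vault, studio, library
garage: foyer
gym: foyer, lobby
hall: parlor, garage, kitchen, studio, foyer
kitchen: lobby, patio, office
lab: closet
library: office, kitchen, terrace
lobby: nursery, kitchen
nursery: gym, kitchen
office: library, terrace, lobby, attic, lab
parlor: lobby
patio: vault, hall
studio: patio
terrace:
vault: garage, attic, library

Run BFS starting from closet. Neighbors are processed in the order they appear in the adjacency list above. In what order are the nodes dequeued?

closet, patio, office, den, vault, hall, library, terrace, lobby, attic, lab, garage, parlor, kitchen, studio, foyer, nursery, gym

Visit closet; enqueue patio, office, den → queue [patio, office, den]
Visit patio; enqueue vault, hall → queue [office, den, vault, hall]
Visit office; enqueue library, terrace, lobby, attic, lab → queue [den, vault, hall, library, terrace, lobby, attic, lab]
Visit den → queue [vault, hall, library, terrace, lobby, attic, lab]
Visit vault; enqueue garage → queue [hall, library, terrace, lobby, attic, lab, garage]
Visit hall; enqueue parlor, kitchen, studio, foyer → queue [library, terrace, lobby, attic, lab, garage, parlor, kitchen, studio, foyer]
Visit library → queue [terrace, lobby, attic, lab, garage, parlor, kitchen, studio, foyer]
Visit terrace → queue [lobby, attic, lab, garage, parlor, kitchen, studio, foyer]
Visit lobby; enqueue nursery → queue [attic, lab, garage, parlor, kitchen, studio, foyer, nursery]
Visit attic → queue [lab, garage, parlor, kitchen, studio, foyer, nursery]
Visit lab → queue [garage, parlor, kitchen, studio, foyer, nursery]
Visit garage → queue [parlor, kitchen, studio, foyer, nursery]
Visit parlor → queue [kitchen, studio, foyer, nursery]
Visit kitchen → queue [studio, foyer, nursery]
Visit studio → queue [foyer, nursery]
Visit foyer → queue [nursery]
Visit nursery; enqueue gym → queue [gym]
Visit gym → queue []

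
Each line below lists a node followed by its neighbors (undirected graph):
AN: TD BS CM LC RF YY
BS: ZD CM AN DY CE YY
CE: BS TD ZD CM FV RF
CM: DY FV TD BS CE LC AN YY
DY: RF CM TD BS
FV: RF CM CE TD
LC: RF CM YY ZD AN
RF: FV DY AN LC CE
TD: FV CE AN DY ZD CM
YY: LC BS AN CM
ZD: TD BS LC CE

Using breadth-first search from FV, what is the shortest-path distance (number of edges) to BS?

Level 0: FV
Level 1: CE, CM, RF, TD
Level 2: AN, BS, DY, LC, YY, ZD
BS first appears at level 2.

2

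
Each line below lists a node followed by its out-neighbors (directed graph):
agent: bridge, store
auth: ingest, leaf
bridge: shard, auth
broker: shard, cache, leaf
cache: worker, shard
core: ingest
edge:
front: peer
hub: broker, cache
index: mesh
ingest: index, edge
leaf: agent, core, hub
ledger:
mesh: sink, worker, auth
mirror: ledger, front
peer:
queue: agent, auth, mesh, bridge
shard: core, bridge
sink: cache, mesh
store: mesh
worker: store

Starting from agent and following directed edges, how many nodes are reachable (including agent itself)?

16

BFS from agent visits: agent, bridge, store, shard, auth, mesh, core, ingest, leaf, sink, worker, index, edge, hub, cache, broker
Reachable nodes: 16 of 21 total.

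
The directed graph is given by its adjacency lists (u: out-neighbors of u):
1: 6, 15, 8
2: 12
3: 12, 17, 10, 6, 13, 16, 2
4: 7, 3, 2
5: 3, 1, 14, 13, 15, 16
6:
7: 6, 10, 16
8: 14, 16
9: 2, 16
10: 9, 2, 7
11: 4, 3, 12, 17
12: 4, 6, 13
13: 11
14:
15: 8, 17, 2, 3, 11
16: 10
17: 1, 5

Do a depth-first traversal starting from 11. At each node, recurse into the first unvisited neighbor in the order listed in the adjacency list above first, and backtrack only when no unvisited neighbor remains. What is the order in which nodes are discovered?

Visit 11
11 → 4
4 → 7
7 → 6
7 → 10
10 → 9
9 → 2
2 → 12
12 → 13
9 → 16
4 → 3
3 → 17
17 → 1
1 → 15
15 → 8
8 → 14
17 → 5

11, 4, 7, 6, 10, 9, 2, 12, 13, 16, 3, 17, 1, 15, 8, 14, 5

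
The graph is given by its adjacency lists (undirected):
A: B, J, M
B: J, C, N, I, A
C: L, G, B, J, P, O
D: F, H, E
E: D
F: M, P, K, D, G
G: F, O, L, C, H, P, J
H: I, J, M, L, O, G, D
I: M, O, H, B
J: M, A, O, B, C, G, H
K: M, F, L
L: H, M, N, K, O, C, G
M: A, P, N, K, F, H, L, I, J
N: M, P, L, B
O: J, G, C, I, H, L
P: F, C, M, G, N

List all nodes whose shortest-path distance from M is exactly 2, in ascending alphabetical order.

Level 0: M
Level 1: A, F, H, I, J, K, L, N, P
Level 2: B, C, D, G, O
Level 3: E

B, C, D, G, O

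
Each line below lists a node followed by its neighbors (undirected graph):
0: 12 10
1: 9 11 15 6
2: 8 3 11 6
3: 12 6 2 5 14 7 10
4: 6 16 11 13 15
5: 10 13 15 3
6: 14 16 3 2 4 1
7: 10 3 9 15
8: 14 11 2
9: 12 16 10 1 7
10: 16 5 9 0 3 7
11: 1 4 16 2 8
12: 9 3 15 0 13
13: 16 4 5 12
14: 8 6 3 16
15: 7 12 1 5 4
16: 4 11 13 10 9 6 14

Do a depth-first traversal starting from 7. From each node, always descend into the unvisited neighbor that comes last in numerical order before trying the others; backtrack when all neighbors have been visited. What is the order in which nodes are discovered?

Visit 7
7 → 15
15 → 12
12 → 13
13 → 16
16 → 14
14 → 8
8 → 11
11 → 4
4 → 6
6 → 3
3 → 10
10 → 9
9 → 1
10 → 5
10 → 0
3 → 2

7, 15, 12, 13, 16, 14, 8, 11, 4, 6, 3, 10, 9, 1, 5, 0, 2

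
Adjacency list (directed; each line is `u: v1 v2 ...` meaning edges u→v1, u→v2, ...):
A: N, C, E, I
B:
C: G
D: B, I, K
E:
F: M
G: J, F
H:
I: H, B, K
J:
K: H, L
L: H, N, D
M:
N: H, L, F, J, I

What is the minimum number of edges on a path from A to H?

Level 0: A
Level 1: C, E, I, N
Level 2: B, F, G, H, J, K, L
Level 3: D, M
H first appears at level 2.

2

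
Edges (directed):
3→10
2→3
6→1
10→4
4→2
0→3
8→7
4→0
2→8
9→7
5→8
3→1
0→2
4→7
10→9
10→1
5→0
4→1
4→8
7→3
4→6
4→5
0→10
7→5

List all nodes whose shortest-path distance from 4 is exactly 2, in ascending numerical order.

Level 0: 4
Level 1: 0, 1, 2, 5, 6, 7, 8
Level 2: 3, 10
Level 3: 9

3, 10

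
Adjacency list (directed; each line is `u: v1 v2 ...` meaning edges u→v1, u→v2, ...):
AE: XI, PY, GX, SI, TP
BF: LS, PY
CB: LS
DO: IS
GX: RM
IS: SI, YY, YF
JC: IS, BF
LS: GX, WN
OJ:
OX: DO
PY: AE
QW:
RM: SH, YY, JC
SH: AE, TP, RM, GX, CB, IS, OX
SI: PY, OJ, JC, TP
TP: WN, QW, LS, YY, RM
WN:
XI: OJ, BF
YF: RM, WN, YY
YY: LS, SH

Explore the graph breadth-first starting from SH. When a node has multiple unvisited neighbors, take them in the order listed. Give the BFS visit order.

Visit SH; enqueue AE, TP, RM, GX, CB, IS, OX → queue [AE, TP, RM, GX, CB, IS, OX]
Visit AE; enqueue XI, PY, SI → queue [TP, RM, GX, CB, IS, OX, XI, PY, SI]
Visit TP; enqueue WN, QW, LS, YY → queue [RM, GX, CB, IS, OX, XI, PY, SI, WN, QW, LS, YY]
Visit RM; enqueue JC → queue [GX, CB, IS, OX, XI, PY, SI, WN, QW, LS, YY, JC]
Visit GX → queue [CB, IS, OX, XI, PY, SI, WN, QW, LS, YY, JC]
Visit CB → queue [IS, OX, XI, PY, SI, WN, QW, LS, YY, JC]
Visit IS; enqueue YF → queue [OX, XI, PY, SI, WN, QW, LS, YY, JC, YF]
Visit OX; enqueue DO → queue [XI, PY, SI, WN, QW, LS, YY, JC, YF, DO]
Visit XI; enqueue OJ, BF → queue [PY, SI, WN, QW, LS, YY, JC, YF, DO, OJ, BF]
Visit PY → queue [SI, WN, QW, LS, YY, JC, YF, DO, OJ, BF]
Visit SI → queue [WN, QW, LS, YY, JC, YF, DO, OJ, BF]
Visit WN → queue [QW, LS, YY, JC, YF, DO, OJ, BF]
Visit QW → queue [LS, YY, JC, YF, DO, OJ, BF]
Visit LS → queue [YY, JC, YF, DO, OJ, BF]
Visit YY → queue [JC, YF, DO, OJ, BF]
Visit JC → queue [YF, DO, OJ, BF]
Visit YF → queue [DO, OJ, BF]
Visit DO → queue [OJ, BF]
Visit OJ → queue [BF]
Visit BF → queue []

SH, AE, TP, RM, GX, CB, IS, OX, XI, PY, SI, WN, QW, LS, YY, JC, YF, DO, OJ, BF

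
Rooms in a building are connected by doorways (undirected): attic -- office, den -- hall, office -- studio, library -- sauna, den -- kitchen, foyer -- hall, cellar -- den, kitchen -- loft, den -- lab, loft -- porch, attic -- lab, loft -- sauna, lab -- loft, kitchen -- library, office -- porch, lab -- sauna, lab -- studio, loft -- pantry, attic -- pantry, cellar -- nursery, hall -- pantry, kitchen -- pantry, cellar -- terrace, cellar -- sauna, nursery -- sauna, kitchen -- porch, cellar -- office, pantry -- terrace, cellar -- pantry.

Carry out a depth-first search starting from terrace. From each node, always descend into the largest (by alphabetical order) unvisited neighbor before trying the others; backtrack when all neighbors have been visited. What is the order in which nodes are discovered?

Visit terrace
terrace → pantry
pantry → loft
loft → sauna
sauna → nursery
nursery → cellar
cellar → office
office → studio
studio → lab
lab → den
den → kitchen
kitchen → porch
kitchen → library
den → hall
hall → foyer
lab → attic

terrace -> pantry -> loft -> sauna -> nursery -> cellar -> office -> studio -> lab -> den -> kitchen -> porch -> library -> hall -> foyer -> attic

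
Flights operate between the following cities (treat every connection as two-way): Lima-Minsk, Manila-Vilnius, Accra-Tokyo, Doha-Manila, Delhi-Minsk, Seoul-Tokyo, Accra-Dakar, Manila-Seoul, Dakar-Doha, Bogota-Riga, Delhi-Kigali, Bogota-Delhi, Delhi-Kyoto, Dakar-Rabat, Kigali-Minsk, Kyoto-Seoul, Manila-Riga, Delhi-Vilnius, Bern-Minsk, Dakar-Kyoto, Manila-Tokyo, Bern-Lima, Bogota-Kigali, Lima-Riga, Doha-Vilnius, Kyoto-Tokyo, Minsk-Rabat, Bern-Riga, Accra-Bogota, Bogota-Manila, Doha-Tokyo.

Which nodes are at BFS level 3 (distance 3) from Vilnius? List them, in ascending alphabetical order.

Accra, Bern, Lima, Rabat

Level 0: Vilnius
Level 1: Delhi, Doha, Manila
Level 2: Bogota, Dakar, Kigali, Kyoto, Minsk, Riga, Seoul, Tokyo
Level 3: Accra, Bern, Lima, Rabat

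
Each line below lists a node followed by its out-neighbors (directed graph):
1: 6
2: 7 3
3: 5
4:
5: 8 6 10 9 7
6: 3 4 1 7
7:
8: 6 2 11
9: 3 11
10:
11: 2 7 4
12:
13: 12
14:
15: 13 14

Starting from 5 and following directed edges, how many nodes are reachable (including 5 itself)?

11

BFS from 5 visits: 5, 8, 6, 10, 9, 7, 2, 11, 3, 4, 1
Reachable nodes: 11 of 15 total.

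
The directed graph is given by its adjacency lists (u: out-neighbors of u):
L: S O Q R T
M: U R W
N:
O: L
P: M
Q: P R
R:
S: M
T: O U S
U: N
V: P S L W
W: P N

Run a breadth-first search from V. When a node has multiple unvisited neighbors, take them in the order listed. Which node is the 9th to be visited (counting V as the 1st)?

R

Visit V; enqueue P, S, L, W → queue [P, S, L, W]
Visit P; enqueue M → queue [S, L, W, M]
Visit S → queue [L, W, M]
Visit L; enqueue O, Q, R, T → queue [W, M, O, Q, R, T]
Visit W; enqueue N → queue [M, O, Q, R, T, N]
Visit M; enqueue U → queue [O, Q, R, T, N, U]
Visit O → queue [Q, R, T, N, U]
Visit Q → queue [R, T, N, U]
Visit R → queue [T, N, U]
Visit T → queue [N, U]
Visit N → queue [U]
Visit U → queue []

Visit order: V, P, S, L, W, M, O, Q, R, T, N, U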